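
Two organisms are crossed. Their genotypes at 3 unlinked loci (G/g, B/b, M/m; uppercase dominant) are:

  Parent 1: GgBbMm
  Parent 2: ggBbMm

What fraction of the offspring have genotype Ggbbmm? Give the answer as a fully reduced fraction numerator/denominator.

P(Ggbbmm) = 1/32

GgBbMm gametes: GBM×1, GBm×1, GbM×1, Gbm×1, gBM×1, gBm×1, gbM×1, gbm×1
ggBbMm gametes: gBM×2, gBm×2, gbM×2, gbm×2
GgBbMm×ggBbMm grid (8·8=64): GgBBMM=2 GgBBMm=4 GgBBmm=2 GgBbMM=4 GgBbMm=8 GgBbmm=4 GgbbMM=2 GgbbMm=4 Ggbbmm=2 ggBBMM=2 ggBBMm=4 ggBBmm=2 ggBbMM=4 ggBbMm=8 ggBbmm=4 ggbbMM=2 ggbbMm=4 ggbbmm=2
Ggbbmm hits 2/64; gcd=2; 2÷2/64÷2 = 1/32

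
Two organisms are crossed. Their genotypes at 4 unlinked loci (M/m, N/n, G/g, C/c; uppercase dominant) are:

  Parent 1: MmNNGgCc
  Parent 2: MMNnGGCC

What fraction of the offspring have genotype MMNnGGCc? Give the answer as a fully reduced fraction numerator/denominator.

P(MMNnGGCc) = 1/16

MmNNGgCc gametes: MNGC×2, MNGc×2, MNgC×2, MNgc×2, mNGC×2, mNGc×2, mNgC×2, mNgc×2
MMNnGGCC gametes: MNGC×8, MnGC×8
MmNNGgCc×MMNnGGCC grid (16·16=256): MMNNGGCC=16 MMNNGGCc=16 MMNNGgCC=16 MMNNGgCc=16 MMNnGGCC=16 MMNnGGCc=16 MMNnGgCC=16 MMNnGgCc=16 MmNNGGCC=16 MmNNGGCc=16 MmNNGgCC=16 MmNNGgCc=16 MmNnGGCC=16 MmNnGGCc=16 MmNnGgCC=16 MmNnGgCc=16
MMNnGGCc hits 16/256; gcd=16; 16÷16/256÷16 = 1/16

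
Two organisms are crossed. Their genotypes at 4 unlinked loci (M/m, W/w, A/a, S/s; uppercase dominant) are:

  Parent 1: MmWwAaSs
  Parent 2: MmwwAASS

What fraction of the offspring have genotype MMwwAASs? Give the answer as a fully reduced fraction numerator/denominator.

P(MMwwAASs) = 1/32

MmWwAaSs gametes: MWAS×1, MWAs×1, MWaS×1, MWas×1, MwAS×1, MwAs×1, MwaS×1, Mwas×1, mWAS×1, mWAs×1, mWaS×1, mWas×1, mwAS×1, mwAs×1, mwaS×1, mwas×1
MmwwAASS gametes: MwAS×8, mwAS×8
MmWwAaSs×MmwwAASS grid (16·16=256): MMWwAASS=8 MMWwAASs=8 MMWwAaSS=8 MMWwAaSs=8 MMwwAASS=8 MMwwAASs=8 MMwwAaSS=8 MMwwAaSs=8 MmWwAASS=16 MmWwAASs=16 MmWwAaSS=16 MmWwAaSs=16 MmwwAASS=16 MmwwAASs=16 MmwwAaSS=16 MmwwAaSs=16 mmWwAASS=8 mmWwAASs=8 mmWwAaSS=8 mmWwAaSs=8 mmwwAASS=8 mmwwAASs=8 mmwwAaSS=8 mmwwAaSs=8
MMwwAASs hits 8/256; gcd=8; 8÷8/256÷8 = 1/32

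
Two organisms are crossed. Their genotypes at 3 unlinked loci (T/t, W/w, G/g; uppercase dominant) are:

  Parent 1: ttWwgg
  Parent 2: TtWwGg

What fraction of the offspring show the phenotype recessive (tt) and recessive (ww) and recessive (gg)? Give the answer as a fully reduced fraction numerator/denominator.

P(tt ww gg) = 1/16

ttWwgg gametes: tWg×4, twg×4
TtWwGg gametes: TWG×1, TWg×1, TwG×1, Twg×1, tWG×1, tWg×1, twG×1, twg×1
ttWwgg×TtWwGg grid (8·8=64): TtWWGg=4 TtWWgg=4 TtWwGg=8 TtWwgg=8 TtwwGg=4 Ttwwgg=4 ttWWGg=4 ttWWgg=4 ttWwGg=8 ttWwgg=8 ttwwGg=4 ttwwgg=4
tt ww gg hits 4/64; gcd=4; 4÷4/64÷4 = 1/16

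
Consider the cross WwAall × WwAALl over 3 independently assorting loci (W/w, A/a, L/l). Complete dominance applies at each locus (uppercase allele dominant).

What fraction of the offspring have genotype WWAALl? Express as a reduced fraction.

WwAall gametes: WAl×2, Wal×2, wAl×2, wal×2
WwAALl gametes: WAL×2, WAl×2, wAL×2, wAl×2
WwAall×WwAALl grid (8·8=64): WWAALl=4 WWAAll=4 WWAaLl=4 WWAall=4 WwAALl=8 WwAAll=8 WwAaLl=8 WwAall=8 wwAALl=4 wwAAll=4 wwAaLl=4 wwAall=4
WWAALl hits 4/64; gcd=4; 4÷4/64÷4 = 1/16

P(WWAALl) = 1/16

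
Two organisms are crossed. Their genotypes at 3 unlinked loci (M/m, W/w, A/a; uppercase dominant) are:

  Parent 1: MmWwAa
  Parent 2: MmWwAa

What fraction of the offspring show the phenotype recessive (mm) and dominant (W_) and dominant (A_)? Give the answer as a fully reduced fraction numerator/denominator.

P(mm W_ A_) = 9/64

MmWwAa gametes: MWA×1, MWa×1, MwA×1, Mwa×1, mWA×1, mWa×1, mwA×1, mwa×1
MmWwAa gametes: MWA×1, MWa×1, MwA×1, Mwa×1, mWA×1, mWa×1, mwA×1, mwa×1
MmWwAa×MmWwAa grid (8·8=64): MMWWAA=1 MMWWAa=2 MMWWaa=1 MMWwAA=2 MMWwAa=4 MMWwaa=2 MMwwAA=1 MMwwAa=2 MMwwaa=1 MmWWAA=2 MmWWAa=4 MmWWaa=2 MmWwAA=4 MmWwAa=8 MmWwaa=4 MmwwAA=2 MmwwAa=4 Mmwwaa=2 mmWWAA=1 mmWWAa=2 mmWWaa=1 mmWwAA=2 mmWwAa=4 mmWwaa=2 mmwwAA=1 mmwwAa=2 mmwwaa=1
mm W_ A_ hits 9/64; gcd=1; 9÷1/64÷1 = 9/64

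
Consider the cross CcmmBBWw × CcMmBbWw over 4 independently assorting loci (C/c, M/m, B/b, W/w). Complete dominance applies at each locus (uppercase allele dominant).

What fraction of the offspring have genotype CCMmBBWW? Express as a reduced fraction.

P(CCMmBBWW) = 1/64

CcmmBBWw gametes: CmBW×4, CmBw×4, cmBW×4, cmBw×4
CcMmBbWw gametes: CMBW×1, CMBw×1, CMbW×1, CMbw×1, CmBW×1, CmBw×1, CmbW×1, Cmbw×1, cMBW×1, cMBw×1, cMbW×1, cMbw×1, cmBW×1, cmBw×1, cmbW×1, cmbw×1
CcmmBBWw×CcMmBbWw grid (16·16=256): CCMmBBWW=4 CCMmBBWw=8 CCMmBBww=4 CCMmBbWW=4 CCMmBbWw=8 CCMmBbww=4 CCmmBBWW=4 CCmmBBWw=8 CCmmBBww=4 CCmmBbWW=4 CCmmBbWw=8 CCmmBbww=4 CcMmBBWW=8 CcMmBBWw=16 CcMmBBww=8 CcMmBbWW=8 CcMmBbWw=16 CcMmBbww=8 CcmmBBWW=8 CcmmBBWw=16 CcmmBBww=8 CcmmBbWW=8 CcmmBbWw=16 CcmmBbww=8 ccMmBBWW=4 ccMmBBWw=8 ccMmBBww=4 ccMmBbWW=4 ccMmBbWw=8 ccMmBbww=4 ccmmBBWW=4 ccmmBBWw=8 ccmmBBww=4 ccmmBbWW=4 ccmmBbWw=8 ccmmBbww=4
CCMmBBWW hits 4/256; gcd=4; 4÷4/256÷4 = 1/64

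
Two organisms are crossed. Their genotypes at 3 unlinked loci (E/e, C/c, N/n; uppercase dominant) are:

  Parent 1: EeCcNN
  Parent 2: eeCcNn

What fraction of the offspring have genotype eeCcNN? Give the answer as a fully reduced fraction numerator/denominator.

P(eeCcNN) = 1/8

EeCcNN gametes: ECN×2, EcN×2, eCN×2, ecN×2
eeCcNn gametes: eCN×2, eCn×2, ecN×2, ecn×2
EeCcNN×eeCcNn grid (8·8=64): EeCCNN=4 EeCCNn=4 EeCcNN=8 EeCcNn=8 EeccNN=4 EeccNn=4 eeCCNN=4 eeCCNn=4 eeCcNN=8 eeCcNn=8 eeccNN=4 eeccNn=4
eeCcNN hits 8/64; gcd=8; 8÷8/64÷8 = 1/8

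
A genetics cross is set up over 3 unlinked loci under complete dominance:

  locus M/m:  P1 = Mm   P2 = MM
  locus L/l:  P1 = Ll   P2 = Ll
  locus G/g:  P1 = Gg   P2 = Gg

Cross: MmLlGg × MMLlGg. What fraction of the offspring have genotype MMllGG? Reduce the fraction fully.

MmLlGg gametes: MLG×1, MLg×1, MlG×1, Mlg×1, mLG×1, mLg×1, mlG×1, mlg×1
MMLlGg gametes: MLG×2, MLg×2, MlG×2, Mlg×2
MmLlGg×MMLlGg grid (8·8=64): MMLLGG=2 MMLLGg=4 MMLLgg=2 MMLlGG=4 MMLlGg=8 MMLlgg=4 MMllGG=2 MMllGg=4 MMllgg=2 MmLLGG=2 MmLLGg=4 MmLLgg=2 MmLlGG=4 MmLlGg=8 MmLlgg=4 MmllGG=2 MmllGg=4 Mmllgg=2
MMllGG hits 2/64; gcd=2; 2÷2/64÷2 = 1/32

P(MMllGG) = 1/32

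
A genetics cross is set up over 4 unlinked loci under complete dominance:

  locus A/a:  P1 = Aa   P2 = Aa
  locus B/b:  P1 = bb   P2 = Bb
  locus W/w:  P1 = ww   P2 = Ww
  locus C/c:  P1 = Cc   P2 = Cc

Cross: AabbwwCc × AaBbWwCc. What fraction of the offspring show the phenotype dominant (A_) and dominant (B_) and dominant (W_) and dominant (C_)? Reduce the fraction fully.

AabbwwCc gametes: AbwC×4, Abwc×4, abwC×4, abwc×4
AaBbWwCc gametes: ABWC×1, ABWc×1, ABwC×1, ABwc×1, AbWC×1, AbWc×1, AbwC×1, Abwc×1, aBWC×1, aBWc×1, aBwC×1, aBwc×1, abWC×1, abWc×1, abwC×1, abwc×1
AabbwwCc×AaBbWwCc grid (16·16=256): AABbWwCC=4 AABbWwCc=8 AABbWwcc=4 AABbwwCC=4 AABbwwCc=8 AABbwwcc=4 AAbbWwCC=4 AAbbWwCc=8 AAbbWwcc=4 AAbbwwCC=4 AAbbwwCc=8 AAbbwwcc=4 AaBbWwCC=8 AaBbWwCc=16 AaBbWwcc=8 AaBbwwCC=8 AaBbwwCc=16 AaBbwwcc=8 AabbWwCC=8 AabbWwCc=16 AabbWwcc=8 AabbwwCC=8 AabbwwCc=16 Aabbwwcc=8 aaBbWwCC=4 aaBbWwCc=8 aaBbWwcc=4 aaBbwwCC=4 aaBbwwCc=8 aaBbwwcc=4 aabbWwCC=4 aabbWwCc=8 aabbWwcc=4 aabbwwCC=4 aabbwwCc=8 aabbwwcc=4
A_ B_ W_ C_ hits 36/256; gcd=4; 36÷4/256÷4 = 9/64

P(A_ B_ W_ C_) = 9/64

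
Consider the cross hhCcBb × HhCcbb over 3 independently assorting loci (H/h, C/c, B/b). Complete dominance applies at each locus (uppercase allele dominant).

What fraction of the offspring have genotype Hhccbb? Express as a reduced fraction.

hhCcBb gametes: hCB×2, hCb×2, hcB×2, hcb×2
HhCcbb gametes: HCb×2, Hcb×2, hCb×2, hcb×2
hhCcBb×HhCcbb grid (8·8=64): HhCCBb=4 HhCCbb=4 HhCcBb=8 HhCcbb=8 HhccBb=4 Hhccbb=4 hhCCBb=4 hhCCbb=4 hhCcBb=8 hhCcbb=8 hhccBb=4 hhccbb=4
Hhccbb hits 4/64; gcd=4; 4÷4/64÷4 = 1/16

P(Hhccbb) = 1/16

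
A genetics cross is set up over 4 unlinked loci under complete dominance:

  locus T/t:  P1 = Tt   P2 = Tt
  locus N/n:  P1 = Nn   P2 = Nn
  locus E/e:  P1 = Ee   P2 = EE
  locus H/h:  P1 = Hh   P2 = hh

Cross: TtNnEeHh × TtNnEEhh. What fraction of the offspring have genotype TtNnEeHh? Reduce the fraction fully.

P(TtNnEeHh) = 1/16

TtNnEeHh gametes: TNEH×1, TNEh×1, TNeH×1, TNeh×1, TnEH×1, TnEh×1, TneH×1, Tneh×1, tNEH×1, tNEh×1, tNeH×1, tNeh×1, tnEH×1, tnEh×1, tneH×1, tneh×1
TtNnEEhh gametes: TNEh×4, TnEh×4, tNEh×4, tnEh×4
TtNnEeHh×TtNnEEhh grid (16·16=256): TTNNEEHh=4 TTNNEEhh=4 TTNNEeHh=4 TTNNEehh=4 TTNnEEHh=8 TTNnEEhh=8 TTNnEeHh=8 TTNnEehh=8 TTnnEEHh=4 TTnnEEhh=4 TTnnEeHh=4 TTnnEehh=4 TtNNEEHh=8 TtNNEEhh=8 TtNNEeHh=8 TtNNEehh=8 TtNnEEHh=16 TtNnEEhh=16 TtNnEeHh=16 TtNnEehh=16 TtnnEEHh=8 TtnnEEhh=8 TtnnEeHh=8 TtnnEehh=8 ttNNEEHh=4 ttNNEEhh=4 ttNNEeHh=4 ttNNEehh=4 ttNnEEHh=8 ttNnEEhh=8 ttNnEeHh=8 ttNnEehh=8 ttnnEEHh=4 ttnnEEhh=4 ttnnEeHh=4 ttnnEehh=4
TtNnEeHh hits 16/256; gcd=16; 16÷16/256÷16 = 1/16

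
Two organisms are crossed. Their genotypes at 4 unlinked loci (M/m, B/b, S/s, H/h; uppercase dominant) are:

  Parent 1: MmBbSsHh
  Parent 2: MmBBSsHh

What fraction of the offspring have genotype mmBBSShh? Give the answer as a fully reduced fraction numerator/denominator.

MmBbSsHh gametes: MBSH×1, MBSh×1, MBsH×1, MBsh×1, MbSH×1, MbSh×1, MbsH×1, Mbsh×1, mBSH×1, mBSh×1, mBsH×1, mBsh×1, mbSH×1, mbSh×1, mbsH×1, mbsh×1
MmBBSsHh gametes: MBSH×2, MBSh×2, MBsH×2, MBsh×2, mBSH×2, mBSh×2, mBsH×2, mBsh×2
MmBbSsHh×MmBBSsHh grid (16·16=256): MMBBSSHH=2 MMBBSSHh=4 MMBBSShh=2 MMBBSsHH=4 MMBBSsHh=8 MMBBSshh=4 MMBBssHH=2 MMBBssHh=4 MMBBsshh=2 MMBbSSHH=2 MMBbSSHh=4 MMBbSShh=2 MMBbSsHH=4 MMBbSsHh=8 MMBbSshh=4 MMBbssHH=2 MMBbssHh=4 MMBbsshh=2 MmBBSSHH=4 MmBBSSHh=8 MmBBSShh=4 MmBBSsHH=8 MmBBSsHh=16 MmBBSshh=8 MmBBssHH=4 MmBBssHh=8 MmBBsshh=4 MmBbSSHH=4 MmBbSSHh=8 MmBbSShh=4 MmBbSsHH=8 MmBbSsHh=16 MmBbSshh=8 MmBbssHH=4 MmBbssHh=8 MmBbsshh=4 mmBBSSHH=2 mmBBSSHh=4 mmBBSShh=2 mmBBSsHH=4 mmBBSsHh=8 mmBBSshh=4 mmBBssHH=2 mmBBssHh=4 mmBBsshh=2 mmBbSSHH=2 mmBbSSHh=4 mmBbSShh=2 mmBbSsHH=4 mmBbSsHh=8 mmBbSshh=4 mmBbssHH=2 mmBbssHh=4 mmBbsshh=2
mmBBSShh hits 2/256; gcd=2; 2÷2/256÷2 = 1/128

P(mmBBSShh) = 1/128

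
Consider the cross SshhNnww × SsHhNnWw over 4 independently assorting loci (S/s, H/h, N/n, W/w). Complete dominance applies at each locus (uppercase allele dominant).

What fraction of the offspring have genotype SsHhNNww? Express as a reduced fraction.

P(SsHhNNww) = 1/32

SshhNnww gametes: ShNw×4, Shnw×4, shNw×4, shnw×4
SsHhNnWw gametes: SHNW×1, SHNw×1, SHnW×1, SHnw×1, ShNW×1, ShNw×1, ShnW×1, Shnw×1, sHNW×1, sHNw×1, sHnW×1, sHnw×1, shNW×1, shNw×1, shnW×1, shnw×1
SshhNnww×SsHhNnWw grid (16·16=256): SSHhNNWw=4 SSHhNNww=4 SSHhNnWw=8 SSHhNnww=8 SSHhnnWw=4 SSHhnnww=4 SShhNNWw=4 SShhNNww=4 SShhNnWw=8 SShhNnww=8 SShhnnWw=4 SShhnnww=4 SsHhNNWw=8 SsHhNNww=8 SsHhNnWw=16 SsHhNnww=16 SsHhnnWw=8 SsHhnnww=8 SshhNNWw=8 SshhNNww=8 SshhNnWw=16 SshhNnww=16 SshhnnWw=8 Sshhnnww=8 ssHhNNWw=4 ssHhNNww=4 ssHhNnWw=8 ssHhNnww=8 ssHhnnWw=4 ssHhnnww=4 sshhNNWw=4 sshhNNww=4 sshhNnWw=8 sshhNnww=8 sshhnnWw=4 sshhnnww=4
SsHhNNww hits 8/256; gcd=8; 8÷8/256÷8 = 1/32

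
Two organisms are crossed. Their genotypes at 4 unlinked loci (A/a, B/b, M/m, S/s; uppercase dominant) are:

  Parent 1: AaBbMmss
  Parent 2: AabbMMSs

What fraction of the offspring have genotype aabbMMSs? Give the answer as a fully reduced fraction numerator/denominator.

P(aabbMMSs) = 1/32

AaBbMmss gametes: ABMs×2, ABms×2, AbMs×2, Abms×2, aBMs×2, aBms×2, abMs×2, abms×2
AabbMMSs gametes: AbMS×4, AbMs×4, abMS×4, abMs×4
AaBbMmss×AabbMMSs grid (16·16=256): AABbMMSs=8 AABbMMss=8 AABbMmSs=8 AABbMmss=8 AAbbMMSs=8 AAbbMMss=8 AAbbMmSs=8 AAbbMmss=8 AaBbMMSs=16 AaBbMMss=16 AaBbMmSs=16 AaBbMmss=16 AabbMMSs=16 AabbMMss=16 AabbMmSs=16 AabbMmss=16 aaBbMMSs=8 aaBbMMss=8 aaBbMmSs=8 aaBbMmss=8 aabbMMSs=8 aabbMMss=8 aabbMmSs=8 aabbMmss=8
aabbMMSs hits 8/256; gcd=8; 8÷8/256÷8 = 1/32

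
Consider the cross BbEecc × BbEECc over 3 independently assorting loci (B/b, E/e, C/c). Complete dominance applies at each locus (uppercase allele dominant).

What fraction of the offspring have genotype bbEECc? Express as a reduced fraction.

BbEecc gametes: BEc×2, Bec×2, bEc×2, bec×2
BbEECc gametes: BEC×2, BEc×2, bEC×2, bEc×2
BbEecc×BbEECc grid (8·8=64): BBEECc=4 BBEEcc=4 BBEeCc=4 BBEecc=4 BbEECc=8 BbEEcc=8 BbEeCc=8 BbEecc=8 bbEECc=4 bbEEcc=4 bbEeCc=4 bbEecc=4
bbEECc hits 4/64; gcd=4; 4÷4/64÷4 = 1/16

P(bbEECc) = 1/16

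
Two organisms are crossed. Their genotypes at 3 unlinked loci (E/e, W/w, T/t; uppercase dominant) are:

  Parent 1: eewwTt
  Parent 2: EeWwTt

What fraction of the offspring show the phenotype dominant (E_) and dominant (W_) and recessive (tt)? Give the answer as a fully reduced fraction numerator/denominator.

P(E_ W_ tt) = 1/16

eewwTt gametes: ewT×4, ewt×4
EeWwTt gametes: EWT×1, EWt×1, EwT×1, Ewt×1, eWT×1, eWt×1, ewT×1, ewt×1
eewwTt×EeWwTt grid (8·8=64): EeWwTT=4 EeWwTt=8 EeWwtt=4 EewwTT=4 EewwTt=8 Eewwtt=4 eeWwTT=4 eeWwTt=8 eeWwtt=4 eewwTT=4 eewwTt=8 eewwtt=4
E_ W_ tt hits 4/64; gcd=4; 4÷4/64÷4 = 1/16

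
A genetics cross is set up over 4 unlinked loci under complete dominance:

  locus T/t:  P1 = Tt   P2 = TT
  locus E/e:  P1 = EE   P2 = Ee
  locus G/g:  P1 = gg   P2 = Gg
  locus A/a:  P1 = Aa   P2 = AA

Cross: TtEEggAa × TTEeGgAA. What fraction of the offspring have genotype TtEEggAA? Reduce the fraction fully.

P(TtEEggAA) = 1/16

TtEEggAa gametes: TEgA×4, TEga×4, tEgA×4, tEga×4
TTEeGgAA gametes: TEGA×4, TEgA×4, TeGA×4, TegA×4
TtEEggAa×TTEeGgAA grid (16·16=256): TTEEGgAA=16 TTEEGgAa=16 TTEEggAA=16 TTEEggAa=16 TTEeGgAA=16 TTEeGgAa=16 TTEeggAA=16 TTEeggAa=16 TtEEGgAA=16 TtEEGgAa=16 TtEEggAA=16 TtEEggAa=16 TtEeGgAA=16 TtEeGgAa=16 TtEeggAA=16 TtEeggAa=16
TtEEggAA hits 16/256; gcd=16; 16÷16/256÷16 = 1/16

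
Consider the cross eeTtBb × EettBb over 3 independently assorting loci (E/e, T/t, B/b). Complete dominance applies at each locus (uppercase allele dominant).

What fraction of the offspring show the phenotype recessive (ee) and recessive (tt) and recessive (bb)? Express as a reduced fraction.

eeTtBb gametes: eTB×2, eTb×2, etB×2, etb×2
EettBb gametes: EtB×2, Etb×2, etB×2, etb×2
eeTtBb×EettBb grid (8·8=64): EeTtBB=4 EeTtBb=8 EeTtbb=4 EettBB=4 EettBb=8 Eettbb=4 eeTtBB=4 eeTtBb=8 eeTtbb=4 eettBB=4 eettBb=8 eettbb=4
ee tt bb hits 4/64; gcd=4; 4÷4/64÷4 = 1/16

P(ee tt bb) = 1/16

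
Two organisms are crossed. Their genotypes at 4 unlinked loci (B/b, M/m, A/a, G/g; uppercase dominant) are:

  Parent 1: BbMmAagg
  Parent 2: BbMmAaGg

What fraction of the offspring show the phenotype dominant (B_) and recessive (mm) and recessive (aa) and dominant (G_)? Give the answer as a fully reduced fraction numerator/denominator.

BbMmAagg gametes: BMAg×2, BMag×2, BmAg×2, Bmag×2, bMAg×2, bMag×2, bmAg×2, bmag×2
BbMmAaGg gametes: BMAG×1, BMAg×1, BMaG×1, BMag×1, BmAG×1, BmAg×1, BmaG×1, Bmag×1, bMAG×1, bMAg×1, bMaG×1, bMag×1, bmAG×1, bmAg×1, bmaG×1, bmag×1
BbMmAagg×BbMmAaGg grid (16·16=256): BBMMAAGg=2 BBMMAAgg=2 BBMMAaGg=4 BBMMAagg=4 BBMMaaGg=2 BBMMaagg=2 BBMmAAGg=4 BBMmAAgg=4 BBMmAaGg=8 BBMmAagg=8 BBMmaaGg=4 BBMmaagg=4 BBmmAAGg=2 BBmmAAgg=2 BBmmAaGg=4 BBmmAagg=4 BBmmaaGg=2 BBmmaagg=2 BbMMAAGg=4 BbMMAAgg=4 BbMMAaGg=8 BbMMAagg=8 BbMMaaGg=4 BbMMaagg=4 BbMmAAGg=8 BbMmAAgg=8 BbMmAaGg=16 BbMmAagg=16 BbMmaaGg=8 BbMmaagg=8 BbmmAAGg=4 BbmmAAgg=4 BbmmAaGg=8 BbmmAagg=8 BbmmaaGg=4 Bbmmaagg=4 bbMMAAGg=2 bbMMAAgg=2 bbMMAaGg=4 bbMMAagg=4 bbMMaaGg=2 bbMMaagg=2 bbMmAAGg=4 bbMmAAgg=4 bbMmAaGg=8 bbMmAagg=8 bbMmaaGg=4 bbMmaagg=4 bbmmAAGg=2 bbmmAAgg=2 bbmmAaGg=4 bbmmAagg=4 bbmmaaGg=2 bbmmaagg=2
B_ mm aa G_ hits 6/256; gcd=2; 6÷2/256÷2 = 3/128

P(B_ mm aa G_) = 3/128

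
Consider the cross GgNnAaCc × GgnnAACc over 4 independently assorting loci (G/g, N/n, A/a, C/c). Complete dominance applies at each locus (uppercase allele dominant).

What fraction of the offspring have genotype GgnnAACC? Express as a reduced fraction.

GgNnAaCc gametes: GNAC×1, GNAc×1, GNaC×1, GNac×1, GnAC×1, GnAc×1, GnaC×1, Gnac×1, gNAC×1, gNAc×1, gNaC×1, gNac×1, gnAC×1, gnAc×1, gnaC×1, gnac×1
GgnnAACc gametes: GnAC×4, GnAc×4, gnAC×4, gnAc×4
GgNnAaCc×GgnnAACc grid (16·16=256): GGNnAACC=4 GGNnAACc=8 GGNnAAcc=4 GGNnAaCC=4 GGNnAaCc=8 GGNnAacc=4 GGnnAACC=4 GGnnAACc=8 GGnnAAcc=4 GGnnAaCC=4 GGnnAaCc=8 GGnnAacc=4 GgNnAACC=8 GgNnAACc=16 GgNnAAcc=8 GgNnAaCC=8 GgNnAaCc=16 GgNnAacc=8 GgnnAACC=8 GgnnAACc=16 GgnnAAcc=8 GgnnAaCC=8 GgnnAaCc=16 GgnnAacc=8 ggNnAACC=4 ggNnAACc=8 ggNnAAcc=4 ggNnAaCC=4 ggNnAaCc=8 ggNnAacc=4 ggnnAACC=4 ggnnAACc=8 ggnnAAcc=4 ggnnAaCC=4 ggnnAaCc=8 ggnnAacc=4
GgnnAACC hits 8/256; gcd=8; 8÷8/256÷8 = 1/32

P(GgnnAACC) = 1/32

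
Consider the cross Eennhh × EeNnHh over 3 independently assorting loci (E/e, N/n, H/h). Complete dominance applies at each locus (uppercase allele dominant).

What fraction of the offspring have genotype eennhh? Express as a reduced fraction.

Eennhh gametes: Enh×4, enh×4
EeNnHh gametes: ENH×1, ENh×1, EnH×1, Enh×1, eNH×1, eNh×1, enH×1, enh×1
Eennhh×EeNnHh grid (8·8=64): EENnHh=4 EENnhh=4 EEnnHh=4 EEnnhh=4 EeNnHh=8 EeNnhh=8 EennHh=8 Eennhh=8 eeNnHh=4 eeNnhh=4 eennHh=4 eennhh=4
eennhh hits 4/64; gcd=4; 4÷4/64÷4 = 1/16

P(eennhh) = 1/16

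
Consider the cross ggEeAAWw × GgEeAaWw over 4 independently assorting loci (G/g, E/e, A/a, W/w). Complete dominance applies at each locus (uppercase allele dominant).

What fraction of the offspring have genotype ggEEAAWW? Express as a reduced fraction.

P(ggEEAAWW) = 1/64

ggEeAAWw gametes: gEAW×4, gEAw×4, geAW×4, geAw×4
GgEeAaWw gametes: GEAW×1, GEAw×1, GEaW×1, GEaw×1, GeAW×1, GeAw×1, GeaW×1, Geaw×1, gEAW×1, gEAw×1, gEaW×1, gEaw×1, geAW×1, geAw×1, geaW×1, geaw×1
ggEeAAWw×GgEeAaWw grid (16·16=256): GgEEAAWW=4 GgEEAAWw=8 GgEEAAww=4 GgEEAaWW=4 GgEEAaWw=8 GgEEAaww=4 GgEeAAWW=8 GgEeAAWw=16 GgEeAAww=8 GgEeAaWW=8 GgEeAaWw=16 GgEeAaww=8 GgeeAAWW=4 GgeeAAWw=8 GgeeAAww=4 GgeeAaWW=4 GgeeAaWw=8 GgeeAaww=4 ggEEAAWW=4 ggEEAAWw=8 ggEEAAww=4 ggEEAaWW=4 ggEEAaWw=8 ggEEAaww=4 ggEeAAWW=8 ggEeAAWw=16 ggEeAAww=8 ggEeAaWW=8 ggEeAaWw=16 ggEeAaww=8 ggeeAAWW=4 ggeeAAWw=8 ggeeAAww=4 ggeeAaWW=4 ggeeAaWw=8 ggeeAaww=4
ggEEAAWW hits 4/256; gcd=4; 4÷4/256÷4 = 1/64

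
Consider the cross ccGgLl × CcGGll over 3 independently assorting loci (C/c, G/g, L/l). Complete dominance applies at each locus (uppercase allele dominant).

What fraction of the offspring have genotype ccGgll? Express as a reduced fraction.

P(ccGgll) = 1/8

ccGgLl gametes: cGL×2, cGl×2, cgL×2, cgl×2
CcGGll gametes: CGl×4, cGl×4
ccGgLl×CcGGll grid (8·8=64): CcGGLl=8 CcGGll=8 CcGgLl=8 CcGgll=8 ccGGLl=8 ccGGll=8 ccGgLl=8 ccGgll=8
ccGgll hits 8/64; gcd=8; 8÷8/64÷8 = 1/8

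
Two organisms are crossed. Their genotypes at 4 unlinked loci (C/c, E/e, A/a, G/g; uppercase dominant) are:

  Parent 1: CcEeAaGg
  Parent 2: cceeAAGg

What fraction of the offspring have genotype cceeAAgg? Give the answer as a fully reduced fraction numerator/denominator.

P(cceeAAgg) = 1/32

CcEeAaGg gametes: CEAG×1, CEAg×1, CEaG×1, CEag×1, CeAG×1, CeAg×1, CeaG×1, Ceag×1, cEAG×1, cEAg×1, cEaG×1, cEag×1, ceAG×1, ceAg×1, ceaG×1, ceag×1
cceeAAGg gametes: ceAG×8, ceAg×8
CcEeAaGg×cceeAAGg grid (16·16=256): CcEeAAGG=8 CcEeAAGg=16 CcEeAAgg=8 CcEeAaGG=8 CcEeAaGg=16 CcEeAagg=8 CceeAAGG=8 CceeAAGg=16 CceeAAgg=8 CceeAaGG=8 CceeAaGg=16 CceeAagg=8 ccEeAAGG=8 ccEeAAGg=16 ccEeAAgg=8 ccEeAaGG=8 ccEeAaGg=16 ccEeAagg=8 cceeAAGG=8 cceeAAGg=16 cceeAAgg=8 cceeAaGG=8 cceeAaGg=16 cceeAagg=8
cceeAAgg hits 8/256; gcd=8; 8÷8/256÷8 = 1/32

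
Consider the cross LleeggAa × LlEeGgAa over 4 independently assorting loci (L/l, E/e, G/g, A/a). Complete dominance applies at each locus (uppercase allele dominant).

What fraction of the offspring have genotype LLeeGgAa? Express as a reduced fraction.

P(LLeeGgAa) = 1/32

LleeggAa gametes: LegA×4, Lega×4, legA×4, lega×4
LlEeGgAa gametes: LEGA×1, LEGa×1, LEgA×1, LEga×1, LeGA×1, LeGa×1, LegA×1, Lega×1, lEGA×1, lEGa×1, lEgA×1, lEga×1, leGA×1, leGa×1, legA×1, lega×1
LleeggAa×LlEeGgAa grid (16·16=256): LLEeGgAA=4 LLEeGgAa=8 LLEeGgaa=4 LLEeggAA=4 LLEeggAa=8 LLEeggaa=4 LLeeGgAA=4 LLeeGgAa=8 LLeeGgaa=4 LLeeggAA=4 LLeeggAa=8 LLeeggaa=4 LlEeGgAA=8 LlEeGgAa=16 LlEeGgaa=8 LlEeggAA=8 LlEeggAa=16 LlEeggaa=8 LleeGgAA=8 LleeGgAa=16 LleeGgaa=8 LleeggAA=8 LleeggAa=16 Lleeggaa=8 llEeGgAA=4 llEeGgAa=8 llEeGgaa=4 llEeggAA=4 llEeggAa=8 llEeggaa=4 lleeGgAA=4 lleeGgAa=8 lleeGgaa=4 lleeggAA=4 lleeggAa=8 lleeggaa=4
LLeeGgAa hits 8/256; gcd=8; 8÷8/256÷8 = 1/32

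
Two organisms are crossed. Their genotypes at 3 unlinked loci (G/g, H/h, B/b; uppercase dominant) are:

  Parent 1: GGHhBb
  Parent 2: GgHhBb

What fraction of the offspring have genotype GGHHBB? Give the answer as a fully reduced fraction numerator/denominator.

P(GGHHBB) = 1/32

GGHhBb gametes: GHB×2, GHb×2, GhB×2, Ghb×2
GgHhBb gametes: GHB×1, GHb×1, GhB×1, Ghb×1, gHB×1, gHb×1, ghB×1, ghb×1
GGHhBb×GgHhBb grid (8·8=64): GGHHBB=2 GGHHBb=4 GGHHbb=2 GGHhBB=4 GGHhBb=8 GGHhbb=4 GGhhBB=2 GGhhBb=4 GGhhbb=2 GgHHBB=2 GgHHBb=4 GgHHbb=2 GgHhBB=4 GgHhBb=8 GgHhbb=4 GghhBB=2 GghhBb=4 Gghhbb=2
GGHHBB hits 2/64; gcd=2; 2÷2/64÷2 = 1/32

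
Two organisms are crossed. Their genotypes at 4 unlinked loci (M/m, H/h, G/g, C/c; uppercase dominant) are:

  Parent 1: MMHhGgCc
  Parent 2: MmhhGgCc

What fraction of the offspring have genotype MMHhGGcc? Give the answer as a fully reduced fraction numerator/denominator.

MMHhGgCc gametes: MHGC×2, MHGc×2, MHgC×2, MHgc×2, MhGC×2, MhGc×2, MhgC×2, Mhgc×2
MmhhGgCc gametes: MhGC×2, MhGc×2, MhgC×2, Mhgc×2, mhGC×2, mhGc×2, mhgC×2, mhgc×2
MMHhGgCc×MmhhGgCc grid (16·16=256): MMHhGGCC=4 MMHhGGCc=8 MMHhGGcc=4 MMHhGgCC=8 MMHhGgCc=16 MMHhGgcc=8 MMHhggCC=4 MMHhggCc=8 MMHhggcc=4 MMhhGGCC=4 MMhhGGCc=8 MMhhGGcc=4 MMhhGgCC=8 MMhhGgCc=16 MMhhGgcc=8 MMhhggCC=4 MMhhggCc=8 MMhhggcc=4 MmHhGGCC=4 MmHhGGCc=8 MmHhGGcc=4 MmHhGgCC=8 MmHhGgCc=16 MmHhGgcc=8 MmHhggCC=4 MmHhggCc=8 MmHhggcc=4 MmhhGGCC=4 MmhhGGCc=8 MmhhGGcc=4 MmhhGgCC=8 MmhhGgCc=16 MmhhGgcc=8 MmhhggCC=4 MmhhggCc=8 Mmhhggcc=4
MMHhGGcc hits 4/256; gcd=4; 4÷4/256÷4 = 1/64

P(MMHhGGcc) = 1/64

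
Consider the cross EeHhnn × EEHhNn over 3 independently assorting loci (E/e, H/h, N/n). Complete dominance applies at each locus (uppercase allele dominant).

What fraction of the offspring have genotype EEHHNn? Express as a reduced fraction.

EeHhnn gametes: EHn×2, Ehn×2, eHn×2, ehn×2
EEHhNn gametes: EHN×2, EHn×2, EhN×2, Ehn×2
EeHhnn×EEHhNn grid (8·8=64): EEHHNn=4 EEHHnn=4 EEHhNn=8 EEHhnn=8 EEhhNn=4 EEhhnn=4 EeHHNn=4 EeHHnn=4 EeHhNn=8 EeHhnn=8 EehhNn=4 Eehhnn=4
EEHHNn hits 4/64; gcd=4; 4÷4/64÷4 = 1/16

P(EEHHNn) = 1/16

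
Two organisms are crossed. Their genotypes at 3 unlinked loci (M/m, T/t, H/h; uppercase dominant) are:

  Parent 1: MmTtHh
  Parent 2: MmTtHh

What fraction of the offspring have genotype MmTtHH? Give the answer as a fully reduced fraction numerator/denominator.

P(MmTtHH) = 1/16

MmTtHh gametes: MTH×1, MTh×1, MtH×1, Mth×1, mTH×1, mTh×1, mtH×1, mth×1
MmTtHh gametes: MTH×1, MTh×1, MtH×1, Mth×1, mTH×1, mTh×1, mtH×1, mth×1
MmTtHh×MmTtHh grid (8·8=64): MMTTHH=1 MMTTHh=2 MMTThh=1 MMTtHH=2 MMTtHh=4 MMTthh=2 MMttHH=1 MMttHh=2 MMtthh=1 MmTTHH=2 MmTTHh=4 MmTThh=2 MmTtHH=4 MmTtHh=8 MmTthh=4 MmttHH=2 MmttHh=4 Mmtthh=2 mmTTHH=1 mmTTHh=2 mmTThh=1 mmTtHH=2 mmTtHh=4 mmTthh=2 mmttHH=1 mmttHh=2 mmtthh=1
MmTtHH hits 4/64; gcd=4; 4÷4/64÷4 = 1/16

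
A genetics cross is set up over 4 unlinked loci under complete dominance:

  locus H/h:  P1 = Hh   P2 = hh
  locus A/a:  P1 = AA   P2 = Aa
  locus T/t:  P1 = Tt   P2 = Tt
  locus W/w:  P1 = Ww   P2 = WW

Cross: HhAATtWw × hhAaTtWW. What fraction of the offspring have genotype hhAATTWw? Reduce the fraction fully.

HhAATtWw gametes: HATW×2, HATw×2, HAtW×2, HAtw×2, hATW×2, hATw×2, hAtW×2, hAtw×2
hhAaTtWW gametes: hATW×4, hAtW×4, haTW×4, hatW×4
HhAATtWw×hhAaTtWW grid (16·16=256): HhAATTWW=8 HhAATTWw=8 HhAATtWW=16 HhAATtWw=16 HhAAttWW=8 HhAAttWw=8 HhAaTTWW=8 HhAaTTWw=8 HhAaTtWW=16 HhAaTtWw=16 HhAattWW=8 HhAattWw=8 hhAATTWW=8 hhAATTWw=8 hhAATtWW=16 hhAATtWw=16 hhAAttWW=8 hhAAttWw=8 hhAaTTWW=8 hhAaTTWw=8 hhAaTtWW=16 hhAaTtWw=16 hhAattWW=8 hhAattWw=8
hhAATTWw hits 8/256; gcd=8; 8÷8/256÷8 = 1/32

P(hhAATTWw) = 1/32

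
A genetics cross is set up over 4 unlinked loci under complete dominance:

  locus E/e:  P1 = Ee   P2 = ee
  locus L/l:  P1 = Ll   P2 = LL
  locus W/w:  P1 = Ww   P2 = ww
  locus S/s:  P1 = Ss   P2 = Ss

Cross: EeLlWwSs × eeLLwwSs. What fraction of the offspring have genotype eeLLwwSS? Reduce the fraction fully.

P(eeLLwwSS) = 1/32

EeLlWwSs gametes: ELWS×1, ELWs×1, ELwS×1, ELws×1, ElWS×1, ElWs×1, ElwS×1, Elws×1, eLWS×1, eLWs×1, eLwS×1, eLws×1, elWS×1, elWs×1, elwS×1, elws×1
eeLLwwSs gametes: eLwS×8, eLws×8
EeLlWwSs×eeLLwwSs grid (16·16=256): EeLLWwSS=8 EeLLWwSs=16 EeLLWwss=8 EeLLwwSS=8 EeLLwwSs=16 EeLLwwss=8 EeLlWwSS=8 EeLlWwSs=16 EeLlWwss=8 EeLlwwSS=8 EeLlwwSs=16 EeLlwwss=8 eeLLWwSS=8 eeLLWwSs=16 eeLLWwss=8 eeLLwwSS=8 eeLLwwSs=16 eeLLwwss=8 eeLlWwSS=8 eeLlWwSs=16 eeLlWwss=8 eeLlwwSS=8 eeLlwwSs=16 eeLlwwss=8
eeLLwwSS hits 8/256; gcd=8; 8÷8/256÷8 = 1/32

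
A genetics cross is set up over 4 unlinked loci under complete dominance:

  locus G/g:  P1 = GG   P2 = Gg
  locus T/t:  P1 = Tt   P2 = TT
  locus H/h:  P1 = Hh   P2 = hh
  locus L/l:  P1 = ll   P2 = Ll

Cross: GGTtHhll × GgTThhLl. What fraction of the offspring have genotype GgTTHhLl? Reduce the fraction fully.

GGTtHhll gametes: GTHl×4, GThl×4, GtHl×4, Gthl×4
GgTThhLl gametes: GThL×4, GThl×4, gThL×4, gThl×4
GGTtHhll×GgTThhLl grid (16·16=256): GGTTHhLl=16 GGTTHhll=16 GGTThhLl=16 GGTThhll=16 GGTtHhLl=16 GGTtHhll=16 GGTthhLl=16 GGTthhll=16 GgTTHhLl=16 GgTTHhll=16 GgTThhLl=16 GgTThhll=16 GgTtHhLl=16 GgTtHhll=16 GgTthhLl=16 GgTthhll=16
GgTTHhLl hits 16/256; gcd=16; 16÷16/256÷16 = 1/16

P(GgTTHhLl) = 1/16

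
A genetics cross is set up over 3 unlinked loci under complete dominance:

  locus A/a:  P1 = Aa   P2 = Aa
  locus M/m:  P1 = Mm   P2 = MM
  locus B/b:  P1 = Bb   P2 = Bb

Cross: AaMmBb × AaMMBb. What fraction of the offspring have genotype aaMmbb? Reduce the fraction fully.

AaMmBb gametes: AMB×1, AMb×1, AmB×1, Amb×1, aMB×1, aMb×1, amB×1, amb×1
AaMMBb gametes: AMB×2, AMb×2, aMB×2, aMb×2
AaMmBb×AaMMBb grid (8·8=64): AAMMBB=2 AAMMBb=4 AAMMbb=2 AAMmBB=2 AAMmBb=4 AAMmbb=2 AaMMBB=4 AaMMBb=8 AaMMbb=4 AaMmBB=4 AaMmBb=8 AaMmbb=4 aaMMBB=2 aaMMBb=4 aaMMbb=2 aaMmBB=2 aaMmBb=4 aaMmbb=2
aaMmbb hits 2/64; gcd=2; 2÷2/64÷2 = 1/32

P(aaMmbb) = 1/32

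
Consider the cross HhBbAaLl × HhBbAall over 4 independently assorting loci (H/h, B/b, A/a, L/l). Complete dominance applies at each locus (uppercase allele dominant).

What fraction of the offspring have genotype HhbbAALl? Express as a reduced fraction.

P(HhbbAALl) = 1/64

HhBbAaLl gametes: HBAL×1, HBAl×1, HBaL×1, HBal×1, HbAL×1, HbAl×1, HbaL×1, Hbal×1, hBAL×1, hBAl×1, hBaL×1, hBal×1, hbAL×1, hbAl×1, hbaL×1, hbal×1
HhBbAall gametes: HBAl×2, HBal×2, HbAl×2, Hbal×2, hBAl×2, hBal×2, hbAl×2, hbal×2
HhBbAaLl×HhBbAall grid (16·16=256): HHBBAALl=2 HHBBAAll=2 HHBBAaLl=4 HHBBAall=4 HHBBaaLl=2 HHBBaall=2 HHBbAALl=4 HHBbAAll=4 HHBbAaLl=8 HHBbAall=8 HHBbaaLl=4 HHBbaall=4 HHbbAALl=2 HHbbAAll=2 HHbbAaLl=4 HHbbAall=4 HHbbaaLl=2 HHbbaall=2 HhBBAALl=4 HhBBAAll=4 HhBBAaLl=8 HhBBAall=8 HhBBaaLl=4 HhBBaall=4 HhBbAALl=8 HhBbAAll=8 HhBbAaLl=16 HhBbAall=16 HhBbaaLl=8 HhBbaall=8 HhbbAALl=4 HhbbAAll=4 HhbbAaLl=8 HhbbAall=8 HhbbaaLl=4 Hhbbaall=4 hhBBAALl=2 hhBBAAll=2 hhBBAaLl=4 hhBBAall=4 hhBBaaLl=2 hhBBaall=2 hhBbAALl=4 hhBbAAll=4 hhBbAaLl=8 hhBbAall=8 hhBbaaLl=4 hhBbaall=4 hhbbAALl=2 hhbbAAll=2 hhbbAaLl=4 hhbbAall=4 hhbbaaLl=2 hhbbaall=2
HhbbAALl hits 4/256; gcd=4; 4÷4/256÷4 = 1/64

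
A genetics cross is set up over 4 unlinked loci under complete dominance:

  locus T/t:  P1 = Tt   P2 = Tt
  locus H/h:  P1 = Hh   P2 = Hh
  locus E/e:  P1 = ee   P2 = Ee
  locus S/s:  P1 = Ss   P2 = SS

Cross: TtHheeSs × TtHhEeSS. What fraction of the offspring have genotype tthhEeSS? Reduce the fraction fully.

P(tthhEeSS) = 1/64

TtHheeSs gametes: THeS×2, THes×2, TheS×2, Thes×2, tHeS×2, tHes×2, theS×2, thes×2
TtHhEeSS gametes: THES×2, THeS×2, ThES×2, TheS×2, tHES×2, tHeS×2, thES×2, theS×2
TtHheeSs×TtHhEeSS grid (16·16=256): TTHHEeSS=4 TTHHEeSs=4 TTHHeeSS=4 TTHHeeSs=4 TTHhEeSS=8 TTHhEeSs=8 TTHheeSS=8 TTHheeSs=8 TThhEeSS=4 TThhEeSs=4 TThheeSS=4 TThheeSs=4 TtHHEeSS=8 TtHHEeSs=8 TtHHeeSS=8 TtHHeeSs=8 TtHhEeSS=16 TtHhEeSs=16 TtHheeSS=16 TtHheeSs=16 TthhEeSS=8 TthhEeSs=8 TthheeSS=8 TthheeSs=8 ttHHEeSS=4 ttHHEeSs=4 ttHHeeSS=4 ttHHeeSs=4 ttHhEeSS=8 ttHhEeSs=8 ttHheeSS=8 ttHheeSs=8 tthhEeSS=4 tthhEeSs=4 tthheeSS=4 tthheeSs=4
tthhEeSS hits 4/256; gcd=4; 4÷4/256÷4 = 1/64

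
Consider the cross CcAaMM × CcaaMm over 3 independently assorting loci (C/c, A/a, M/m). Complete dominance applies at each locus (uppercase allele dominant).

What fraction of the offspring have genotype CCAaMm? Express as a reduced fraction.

P(CCAaMm) = 1/16

CcAaMM gametes: CAM×2, CaM×2, cAM×2, caM×2
CcaaMm gametes: CaM×2, Cam×2, caM×2, cam×2
CcAaMM×CcaaMm grid (8·8=64): CCAaMM=4 CCAaMm=4 CCaaMM=4 CCaaMm=4 CcAaMM=8 CcAaMm=8 CcaaMM=8 CcaaMm=8 ccAaMM=4 ccAaMm=4 ccaaMM=4 ccaaMm=4
CCAaMm hits 4/64; gcd=4; 4÷4/64÷4 = 1/16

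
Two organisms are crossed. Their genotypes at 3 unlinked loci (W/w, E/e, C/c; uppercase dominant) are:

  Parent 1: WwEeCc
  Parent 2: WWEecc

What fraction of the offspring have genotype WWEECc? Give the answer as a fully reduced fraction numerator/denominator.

WwEeCc gametes: WEC×1, WEc×1, WeC×1, Wec×1, wEC×1, wEc×1, weC×1, wec×1
WWEecc gametes: WEc×4, Wec×4
WwEeCc×WWEecc grid (8·8=64): WWEECc=4 WWEEcc=4 WWEeCc=8 WWEecc=8 WWeeCc=4 WWeecc=4 WwEECc=4 WwEEcc=4 WwEeCc=8 WwEecc=8 WweeCc=4 Wweecc=4
WWEECc hits 4/64; gcd=4; 4÷4/64÷4 = 1/16

P(WWEECc) = 1/16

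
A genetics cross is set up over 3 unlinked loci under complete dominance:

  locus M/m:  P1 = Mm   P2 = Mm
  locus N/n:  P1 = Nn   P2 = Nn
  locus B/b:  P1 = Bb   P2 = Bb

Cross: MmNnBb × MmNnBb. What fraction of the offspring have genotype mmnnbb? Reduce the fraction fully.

MmNnBb gametes: MNB×1, MNb×1, MnB×1, Mnb×1, mNB×1, mNb×1, mnB×1, mnb×1
MmNnBb gametes: MNB×1, MNb×1, MnB×1, Mnb×1, mNB×1, mNb×1, mnB×1, mnb×1
MmNnBb×MmNnBb grid (8·8=64): MMNNBB=1 MMNNBb=2 MMNNbb=1 MMNnBB=2 MMNnBb=4 MMNnbb=2 MMnnBB=1 MMnnBb=2 MMnnbb=1 MmNNBB=2 MmNNBb=4 MmNNbb=2 MmNnBB=4 MmNnBb=8 MmNnbb=4 MmnnBB=2 MmnnBb=4 Mmnnbb=2 mmNNBB=1 mmNNBb=2 mmNNbb=1 mmNnBB=2 mmNnBb=4 mmNnbb=2 mmnnBB=1 mmnnBb=2 mmnnbb=1
mmnnbb hits 1/64; gcd=1; 1÷1/64÷1 = 1/64

P(mmnnbb) = 1/64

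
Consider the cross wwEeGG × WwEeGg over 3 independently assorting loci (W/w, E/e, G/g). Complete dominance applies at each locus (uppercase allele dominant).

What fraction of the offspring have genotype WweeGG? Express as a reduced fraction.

P(WweeGG) = 1/16

wwEeGG gametes: wEG×4, weG×4
WwEeGg gametes: WEG×1, WEg×1, WeG×1, Weg×1, wEG×1, wEg×1, weG×1, weg×1
wwEeGG×WwEeGg grid (8·8=64): WwEEGG=4 WwEEGg=4 WwEeGG=8 WwEeGg=8 WweeGG=4 WweeGg=4 wwEEGG=4 wwEEGg=4 wwEeGG=8 wwEeGg=8 wweeGG=4 wweeGg=4
WweeGG hits 4/64; gcd=4; 4÷4/64÷4 = 1/16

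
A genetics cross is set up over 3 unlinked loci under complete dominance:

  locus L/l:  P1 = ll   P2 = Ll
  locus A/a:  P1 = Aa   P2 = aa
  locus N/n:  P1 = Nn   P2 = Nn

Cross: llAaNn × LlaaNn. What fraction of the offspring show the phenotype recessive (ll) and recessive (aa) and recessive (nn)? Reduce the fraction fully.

llAaNn gametes: lAN×2, lAn×2, laN×2, lan×2
LlaaNn gametes: LaN×2, Lan×2, laN×2, lan×2
llAaNn×LlaaNn grid (8·8=64): LlAaNN=4 LlAaNn=8 LlAann=4 LlaaNN=4 LlaaNn=8 Llaann=4 llAaNN=4 llAaNn=8 llAann=4 llaaNN=4 llaaNn=8 llaann=4
ll aa nn hits 4/64; gcd=4; 4÷4/64÷4 = 1/16

P(ll aa nn) = 1/16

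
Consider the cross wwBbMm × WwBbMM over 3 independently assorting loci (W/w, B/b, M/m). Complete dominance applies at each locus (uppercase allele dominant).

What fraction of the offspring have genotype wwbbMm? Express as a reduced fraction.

wwBbMm gametes: wBM×2, wBm×2, wbM×2, wbm×2
WwBbMM gametes: WBM×2, WbM×2, wBM×2, wbM×2
wwBbMm×WwBbMM grid (8·8=64): WwBBMM=4 WwBBMm=4 WwBbMM=8 WwBbMm=8 WwbbMM=4 WwbbMm=4 wwBBMM=4 wwBBMm=4 wwBbMM=8 wwBbMm=8 wwbbMM=4 wwbbMm=4
wwbbMm hits 4/64; gcd=4; 4÷4/64÷4 = 1/16

P(wwbbMm) = 1/16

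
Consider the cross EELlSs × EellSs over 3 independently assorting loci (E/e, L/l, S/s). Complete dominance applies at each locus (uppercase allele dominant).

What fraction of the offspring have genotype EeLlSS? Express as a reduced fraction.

P(EeLlSS) = 1/16

EELlSs gametes: ELS×2, ELs×2, ElS×2, Els×2
EellSs gametes: ElS×2, Els×2, elS×2, els×2
EELlSs×EellSs grid (8·8=64): EELlSS=4 EELlSs=8 EELlss=4 EEllSS=4 EEllSs=8 EEllss=4 EeLlSS=4 EeLlSs=8 EeLlss=4 EellSS=4 EellSs=8 Eellss=4
EeLlSS hits 4/64; gcd=4; 4÷4/64÷4 = 1/16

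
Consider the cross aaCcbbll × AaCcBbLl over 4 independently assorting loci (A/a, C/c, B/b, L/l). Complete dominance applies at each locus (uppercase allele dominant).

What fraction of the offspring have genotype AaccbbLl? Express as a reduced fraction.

P(AaccbbLl) = 1/32

aaCcbbll gametes: aCbl×8, acbl×8
AaCcBbLl gametes: ACBL×1, ACBl×1, ACbL×1, ACbl×1, AcBL×1, AcBl×1, AcbL×1, Acbl×1, aCBL×1, aCBl×1, aCbL×1, aCbl×1, acBL×1, acBl×1, acbL×1, acbl×1
aaCcbbll×AaCcBbLl grid (16·16=256): AaCCBbLl=8 AaCCBbll=8 AaCCbbLl=8 AaCCbbll=8 AaCcBbLl=16 AaCcBbll=16 AaCcbbLl=16 AaCcbbll=16 AaccBbLl=8 AaccBbll=8 AaccbbLl=8 Aaccbbll=8 aaCCBbLl=8 aaCCBbll=8 aaCCbbLl=8 aaCCbbll=8 aaCcBbLl=16 aaCcBbll=16 aaCcbbLl=16 aaCcbbll=16 aaccBbLl=8 aaccBbll=8 aaccbbLl=8 aaccbbll=8
AaccbbLl hits 8/256; gcd=8; 8÷8/256÷8 = 1/32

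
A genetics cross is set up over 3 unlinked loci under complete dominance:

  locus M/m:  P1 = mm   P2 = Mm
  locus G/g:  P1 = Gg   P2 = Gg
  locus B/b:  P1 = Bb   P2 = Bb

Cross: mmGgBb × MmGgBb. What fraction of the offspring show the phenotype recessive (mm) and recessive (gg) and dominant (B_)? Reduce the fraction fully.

P(mm gg B_) = 3/32

mmGgBb gametes: mGB×2, mGb×2, mgB×2, mgb×2
MmGgBb gametes: MGB×1, MGb×1, MgB×1, Mgb×1, mGB×1, mGb×1, mgB×1, mgb×1
mmGgBb×MmGgBb grid (8·8=64): MmGGBB=2 MmGGBb=4 MmGGbb=2 MmGgBB=4 MmGgBb=8 MmGgbb=4 MmggBB=2 MmggBb=4 Mmggbb=2 mmGGBB=2 mmGGBb=4 mmGGbb=2 mmGgBB=4 mmGgBb=8 mmGgbb=4 mmggBB=2 mmggBb=4 mmggbb=2
mm gg B_ hits 6/64; gcd=2; 6÷2/64÷2 = 3/32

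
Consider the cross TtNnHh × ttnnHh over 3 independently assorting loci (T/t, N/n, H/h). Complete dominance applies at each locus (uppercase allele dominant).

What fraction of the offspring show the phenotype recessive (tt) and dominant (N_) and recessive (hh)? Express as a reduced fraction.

P(tt N_ hh) = 1/16

TtNnHh gametes: TNH×1, TNh×1, TnH×1, Tnh×1, tNH×1, tNh×1, tnH×1, tnh×1
ttnnHh gametes: tnH×4, tnh×4
TtNnHh×ttnnHh grid (8·8=64): TtNnHH=4 TtNnHh=8 TtNnhh=4 TtnnHH=4 TtnnHh=8 Ttnnhh=4 ttNnHH=4 ttNnHh=8 ttNnhh=4 ttnnHH=4 ttnnHh=8 ttnnhh=4
tt N_ hh hits 4/64; gcd=4; 4÷4/64÷4 = 1/16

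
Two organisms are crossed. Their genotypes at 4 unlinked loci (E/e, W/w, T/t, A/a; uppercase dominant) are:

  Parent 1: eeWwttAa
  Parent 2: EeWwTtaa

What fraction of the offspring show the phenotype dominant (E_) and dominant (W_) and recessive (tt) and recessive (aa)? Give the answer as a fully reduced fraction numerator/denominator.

P(E_ W_ tt aa) = 3/32

eeWwttAa gametes: eWtA×4, eWta×4, ewtA×4, ewta×4
EeWwTtaa gametes: EWTa×2, EWta×2, EwTa×2, Ewta×2, eWTa×2, eWta×2, ewTa×2, ewta×2
eeWwttAa×EeWwTtaa grid (16·16=256): EeWWTtAa=8 EeWWTtaa=8 EeWWttAa=8 EeWWttaa=8 EeWwTtAa=16 EeWwTtaa=16 EeWwttAa=16 EeWwttaa=16 EewwTtAa=8 EewwTtaa=8 EewwttAa=8 Eewwttaa=8 eeWWTtAa=8 eeWWTtaa=8 eeWWttAa=8 eeWWttaa=8 eeWwTtAa=16 eeWwTtaa=16 eeWwttAa=16 eeWwttaa=16 eewwTtAa=8 eewwTtaa=8 eewwttAa=8 eewwttaa=8
E_ W_ tt aa hits 24/256; gcd=8; 24÷8/256÷8 = 3/32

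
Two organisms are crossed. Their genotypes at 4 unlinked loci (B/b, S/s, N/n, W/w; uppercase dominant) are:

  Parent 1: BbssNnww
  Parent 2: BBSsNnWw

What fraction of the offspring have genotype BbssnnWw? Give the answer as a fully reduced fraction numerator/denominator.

P(BbssnnWw) = 1/32

BbssNnww gametes: BsNw×4, Bsnw×4, bsNw×4, bsnw×4
BBSsNnWw gametes: BSNW×2, BSNw×2, BSnW×2, BSnw×2, BsNW×2, BsNw×2, BsnW×2, Bsnw×2
BbssNnww×BBSsNnWw grid (16·16=256): BBSsNNWw=8 BBSsNNww=8 BBSsNnWw=16 BBSsNnww=16 BBSsnnWw=8 BBSsnnww=8 BBssNNWw=8 BBssNNww=8 BBssNnWw=16 BBssNnww=16 BBssnnWw=8 BBssnnww=8 BbSsNNWw=8 BbSsNNww=8 BbSsNnWw=16 BbSsNnww=16 BbSsnnWw=8 BbSsnnww=8 BbssNNWw=8 BbssNNww=8 BbssNnWw=16 BbssNnww=16 BbssnnWw=8 Bbssnnww=8
BbssnnWw hits 8/256; gcd=8; 8÷8/256÷8 = 1/32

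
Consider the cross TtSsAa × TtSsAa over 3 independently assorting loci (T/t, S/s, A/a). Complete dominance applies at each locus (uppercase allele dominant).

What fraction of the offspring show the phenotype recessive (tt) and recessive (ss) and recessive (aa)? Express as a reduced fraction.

P(tt ss aa) = 1/64

TtSsAa gametes: TSA×1, TSa×1, TsA×1, Tsa×1, tSA×1, tSa×1, tsA×1, tsa×1
TtSsAa gametes: TSA×1, TSa×1, TsA×1, Tsa×1, tSA×1, tSa×1, tsA×1, tsa×1
TtSsAa×TtSsAa grid (8·8=64): TTSSAA=1 TTSSAa=2 TTSSaa=1 TTSsAA=2 TTSsAa=4 TTSsaa=2 TTssAA=1 TTssAa=2 TTssaa=1 TtSSAA=2 TtSSAa=4 TtSSaa=2 TtSsAA=4 TtSsAa=8 TtSsaa=4 TtssAA=2 TtssAa=4 Ttssaa=2 ttSSAA=1 ttSSAa=2 ttSSaa=1 ttSsAA=2 ttSsAa=4 ttSsaa=2 ttssAA=1 ttssAa=2 ttssaa=1
tt ss aa hits 1/64; gcd=1; 1÷1/64÷1 = 1/64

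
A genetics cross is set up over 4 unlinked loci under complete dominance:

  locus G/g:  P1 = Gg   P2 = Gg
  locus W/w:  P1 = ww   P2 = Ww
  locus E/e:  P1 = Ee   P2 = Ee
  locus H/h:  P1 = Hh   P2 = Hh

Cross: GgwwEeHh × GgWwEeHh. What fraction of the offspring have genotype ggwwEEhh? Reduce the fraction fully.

P(ggwwEEhh) = 1/128

GgwwEeHh gametes: GwEH×2, GwEh×2, GweH×2, Gweh×2, gwEH×2, gwEh×2, gweH×2, gweh×2
GgWwEeHh gametes: GWEH×1, GWEh×1, GWeH×1, GWeh×1, GwEH×1, GwEh×1, GweH×1, Gweh×1, gWEH×1, gWEh×1, gWeH×1, gWeh×1, gwEH×1, gwEh×1, gweH×1, gweh×1
GgwwEeHh×GgWwEeHh grid (16·16=256): GGWwEEHH=2 GGWwEEHh=4 GGWwEEhh=2 GGWwEeHH=4 GGWwEeHh=8 GGWwEehh=4 GGWweeHH=2 GGWweeHh=4 GGWweehh=2 GGwwEEHH=2 GGwwEEHh=4 GGwwEEhh=2 GGwwEeHH=4 GGwwEeHh=8 GGwwEehh=4 GGwweeHH=2 GGwweeHh=4 GGwweehh=2 GgWwEEHH=4 GgWwEEHh=8 GgWwEEhh=4 GgWwEeHH=8 GgWwEeHh=16 GgWwEehh=8 GgWweeHH=4 GgWweeHh=8 GgWweehh=4 GgwwEEHH=4 GgwwEEHh=8 GgwwEEhh=4 GgwwEeHH=8 GgwwEeHh=16 GgwwEehh=8 GgwweeHH=4 GgwweeHh=8 Ggwweehh=4 ggWwEEHH=2 ggWwEEHh=4 ggWwEEhh=2 ggWwEeHH=4 ggWwEeHh=8 ggWwEehh=4 ggWweeHH=2 ggWweeHh=4 ggWweehh=2 ggwwEEHH=2 ggwwEEHh=4 ggwwEEhh=2 ggwwEeHH=4 ggwwEeHh=8 ggwwEehh=4 ggwweeHH=2 ggwweeHh=4 ggwweehh=2
ggwwEEhh hits 2/256; gcd=2; 2÷2/256÷2 = 1/128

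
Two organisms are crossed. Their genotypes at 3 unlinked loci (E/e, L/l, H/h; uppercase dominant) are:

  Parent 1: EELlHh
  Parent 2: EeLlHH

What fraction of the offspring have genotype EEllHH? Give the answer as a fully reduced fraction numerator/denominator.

EELlHh gametes: ELH×2, ELh×2, ElH×2, Elh×2
EeLlHH gametes: ELH×2, ElH×2, eLH×2, elH×2
EELlHh×EeLlHH grid (8·8=64): EELLHH=4 EELLHh=4 EELlHH=8 EELlHh=8 EEllHH=4 EEllHh=4 EeLLHH=4 EeLLHh=4 EeLlHH=8 EeLlHh=8 EellHH=4 EellHh=4
EEllHH hits 4/64; gcd=4; 4÷4/64÷4 = 1/16

P(EEllHH) = 1/16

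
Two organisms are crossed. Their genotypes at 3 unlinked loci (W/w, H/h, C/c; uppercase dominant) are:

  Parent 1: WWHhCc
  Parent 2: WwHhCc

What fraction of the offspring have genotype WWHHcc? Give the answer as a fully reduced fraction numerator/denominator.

WWHhCc gametes: WHC×2, WHc×2, WhC×2, Whc×2
WwHhCc gametes: WHC×1, WHc×1, WhC×1, Whc×1, wHC×1, wHc×1, whC×1, whc×1
WWHhCc×WwHhCc grid (8·8=64): WWHHCC=2 WWHHCc=4 WWHHcc=2 WWHhCC=4 WWHhCc=8 WWHhcc=4 WWhhCC=2 WWhhCc=4 WWhhcc=2 WwHHCC=2 WwHHCc=4 WwHHcc=2 WwHhCC=4 WwHhCc=8 WwHhcc=4 WwhhCC=2 WwhhCc=4 Wwhhcc=2
WWHHcc hits 2/64; gcd=2; 2÷2/64÷2 = 1/32

P(WWHHcc) = 1/32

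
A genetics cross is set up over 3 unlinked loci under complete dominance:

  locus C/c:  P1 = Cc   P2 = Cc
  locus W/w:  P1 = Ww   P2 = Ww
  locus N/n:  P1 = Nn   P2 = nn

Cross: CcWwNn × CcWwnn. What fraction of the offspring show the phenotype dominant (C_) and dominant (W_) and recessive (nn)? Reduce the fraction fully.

P(C_ W_ nn) = 9/32

CcWwNn gametes: CWN×1, CWn×1, CwN×1, Cwn×1, cWN×1, cWn×1, cwN×1, cwn×1
CcWwnn gametes: CWn×2, Cwn×2, cWn×2, cwn×2
CcWwNn×CcWwnn grid (8·8=64): CCWWNn=2 CCWWnn=2 CCWwNn=4 CCWwnn=4 CCwwNn=2 CCwwnn=2 CcWWNn=4 CcWWnn=4 CcWwNn=8 CcWwnn=8 CcwwNn=4 Ccwwnn=4 ccWWNn=2 ccWWnn=2 ccWwNn=4 ccWwnn=4 ccwwNn=2 ccwwnn=2
C_ W_ nn hits 18/64; gcd=2; 18÷2/64÷2 = 9/32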